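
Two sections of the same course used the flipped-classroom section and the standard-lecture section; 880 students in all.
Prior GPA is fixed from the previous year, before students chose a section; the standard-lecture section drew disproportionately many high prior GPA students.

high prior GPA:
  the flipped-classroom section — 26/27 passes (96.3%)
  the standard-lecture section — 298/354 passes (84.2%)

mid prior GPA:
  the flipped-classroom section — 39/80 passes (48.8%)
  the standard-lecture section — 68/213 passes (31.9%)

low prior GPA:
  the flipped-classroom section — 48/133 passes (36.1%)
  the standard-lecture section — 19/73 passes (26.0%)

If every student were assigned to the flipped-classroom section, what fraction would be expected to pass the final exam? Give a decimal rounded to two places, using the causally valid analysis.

0.66

The imbalance in prior GPA band arose from how students were allocated, not from anything the teaching method did; and prior GPA band independently affects the outcome. The pooled gap is confounded — condition on prior GPA band.
Standardising the flipped-classroom section to the population prior GPA band mix: 0.433·26/27 + 0.333·39/80 + 0.234·48/133 = 0.664.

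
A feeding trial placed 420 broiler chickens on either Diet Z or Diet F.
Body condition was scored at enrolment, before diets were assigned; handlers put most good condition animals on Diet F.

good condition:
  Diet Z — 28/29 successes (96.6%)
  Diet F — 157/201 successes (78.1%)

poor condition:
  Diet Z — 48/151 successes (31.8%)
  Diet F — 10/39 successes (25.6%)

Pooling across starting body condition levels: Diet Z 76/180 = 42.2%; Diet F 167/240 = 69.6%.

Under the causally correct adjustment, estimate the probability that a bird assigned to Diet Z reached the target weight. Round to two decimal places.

0.67

Starting body condition satisfies the back-door criterion: it is not a descendant of the diet, and it blocks the spurious path from diet to outcome. Adjusting for it (i.e., using the within-starting body condition rates) gives the causal effect.
Standardising Diet Z to the population starting body condition mix: 0.548·28/29 + 0.452·48/151 = 0.673.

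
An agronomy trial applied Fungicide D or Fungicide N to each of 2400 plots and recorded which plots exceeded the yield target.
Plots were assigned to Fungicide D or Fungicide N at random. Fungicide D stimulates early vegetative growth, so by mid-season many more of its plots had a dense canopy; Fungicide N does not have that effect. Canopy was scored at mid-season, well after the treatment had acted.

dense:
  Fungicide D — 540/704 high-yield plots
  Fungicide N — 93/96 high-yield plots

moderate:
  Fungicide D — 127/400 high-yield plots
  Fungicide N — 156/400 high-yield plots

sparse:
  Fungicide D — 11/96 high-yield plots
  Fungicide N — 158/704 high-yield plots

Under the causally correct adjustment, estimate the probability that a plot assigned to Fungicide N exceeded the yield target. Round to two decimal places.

0.34

The mid-season canopy-specific comparison favours Fungicide N throughout, but the pooled figures favour Fungicide D. The question is whether to condition on mid-season canopy.
Because the fungicide influences mid-season canopy, mid-season canopy is a post-treatment mediator, not a confounder. Stratifying on it would bias the estimate; the causal effect is the crude pooled difference.
So P(outcome | do(Fungicide N)) is just the pooled rate for Fungicide N: 407/1200 = 0.339.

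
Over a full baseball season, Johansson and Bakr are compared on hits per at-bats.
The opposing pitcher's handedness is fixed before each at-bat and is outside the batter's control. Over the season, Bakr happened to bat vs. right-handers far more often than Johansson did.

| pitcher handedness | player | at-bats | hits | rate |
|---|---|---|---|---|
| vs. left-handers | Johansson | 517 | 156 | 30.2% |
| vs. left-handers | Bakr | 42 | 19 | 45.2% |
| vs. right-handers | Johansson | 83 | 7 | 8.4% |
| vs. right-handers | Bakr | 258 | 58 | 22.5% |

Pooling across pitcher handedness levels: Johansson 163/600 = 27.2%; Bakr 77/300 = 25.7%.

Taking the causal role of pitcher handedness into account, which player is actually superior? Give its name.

The imbalance in pitcher handedness arose from how at-bats were allocated, not from anything the player did; and pitcher handedness independently affects the outcome. The pooled gap is confounded — condition on pitcher handedness.
Within each level — vs. left-handers: 30.2% vs 45.2%; vs. right-handers: 8.4% vs 22.5% — Bakr is higher every time.

Bakr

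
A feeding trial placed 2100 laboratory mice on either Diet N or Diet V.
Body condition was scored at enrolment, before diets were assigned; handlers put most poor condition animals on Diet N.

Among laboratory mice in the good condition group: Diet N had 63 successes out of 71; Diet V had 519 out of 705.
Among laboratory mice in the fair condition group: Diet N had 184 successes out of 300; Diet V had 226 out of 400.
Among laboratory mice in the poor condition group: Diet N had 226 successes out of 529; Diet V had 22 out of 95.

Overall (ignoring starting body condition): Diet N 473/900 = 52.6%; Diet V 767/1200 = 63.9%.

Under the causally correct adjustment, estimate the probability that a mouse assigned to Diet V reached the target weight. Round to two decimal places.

The stratified and pooled comparisons disagree (Diet N wins within each starting body condition; Diet V wins overall), so the answer turns on the causal role of starting body condition.
Here starting body condition is a common cause — it drives both which diet a case falls under and the outcome. The crude comparison mixes populations; the stratum-specific rates are the causally relevant ones.
Standardising Diet V to the population starting body condition mix: 0.370·519/705 + 0.333·226/400 + 0.297·22/95 = 0.529.

0.53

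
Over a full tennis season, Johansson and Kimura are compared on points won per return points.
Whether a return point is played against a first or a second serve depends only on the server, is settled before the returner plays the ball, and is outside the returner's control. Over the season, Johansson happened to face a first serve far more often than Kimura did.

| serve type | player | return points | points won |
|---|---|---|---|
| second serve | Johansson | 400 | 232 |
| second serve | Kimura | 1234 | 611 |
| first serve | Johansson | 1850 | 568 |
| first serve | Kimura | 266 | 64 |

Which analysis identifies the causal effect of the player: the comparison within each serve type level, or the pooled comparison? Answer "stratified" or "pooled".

The stratified and pooled comparisons disagree (Johansson wins within each serve type; Kimura wins overall), so the answer turns on the causal role of serve type.
Nothing the player does changes serve type; the imbalance is an allocation artefact. With serve type also predicting the outcome, the pooled figure is confounded, and the within-stratum comparison is the causal one.
Within each level — second serve: 58.0% vs 49.5%; first serve: 30.7% vs 24.1% — Johansson is higher every time.

stratified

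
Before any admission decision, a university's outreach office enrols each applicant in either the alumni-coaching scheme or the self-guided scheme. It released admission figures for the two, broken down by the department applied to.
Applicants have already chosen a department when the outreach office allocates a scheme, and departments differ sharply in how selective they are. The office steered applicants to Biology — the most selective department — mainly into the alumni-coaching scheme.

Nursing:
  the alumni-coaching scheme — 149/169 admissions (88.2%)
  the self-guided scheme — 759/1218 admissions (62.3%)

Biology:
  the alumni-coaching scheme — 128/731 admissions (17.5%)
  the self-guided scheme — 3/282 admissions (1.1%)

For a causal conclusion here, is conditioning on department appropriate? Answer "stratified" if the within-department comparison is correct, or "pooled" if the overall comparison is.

Department satisfies the back-door criterion: it is not a descendant of the outreach scheme, and it blocks the spurious path from outreach scheme to outcome. Adjusting for it (i.e., using the within-department rates) gives the causal effect.
Within each level — Nursing: 88.2% vs 62.3%; Biology: 17.5% vs 1.1% — the alumni-coaching scheme is higher every time.

stratified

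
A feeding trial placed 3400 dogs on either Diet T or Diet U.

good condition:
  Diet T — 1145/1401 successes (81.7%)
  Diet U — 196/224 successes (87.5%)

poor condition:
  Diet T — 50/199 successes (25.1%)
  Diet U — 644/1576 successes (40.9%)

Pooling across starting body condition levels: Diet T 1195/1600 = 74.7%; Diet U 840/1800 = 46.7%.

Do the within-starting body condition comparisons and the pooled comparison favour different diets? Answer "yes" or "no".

yes

Within each starting body condition level (good condition 81.7% vs 87.5%; poor condition 25.1% vs 40.9%), Diet U has the higher rate every time. Pooled: 74.7% vs 46.7% — Diet T has the higher rate overall. The two comparisons disagree.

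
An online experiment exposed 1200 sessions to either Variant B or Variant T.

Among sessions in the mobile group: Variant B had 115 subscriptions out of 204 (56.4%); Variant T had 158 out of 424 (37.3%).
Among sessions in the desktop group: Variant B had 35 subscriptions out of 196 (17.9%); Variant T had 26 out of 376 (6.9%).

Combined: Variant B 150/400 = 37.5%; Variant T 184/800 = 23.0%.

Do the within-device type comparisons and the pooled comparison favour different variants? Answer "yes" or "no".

no

Within each device type level (mobile 56.4% vs 37.3%; desktop 17.9% vs 6.9%), Variant B has the higher rate every time. Pooled: 37.5% vs 23.0% — Variant B has the higher rate overall. They agree.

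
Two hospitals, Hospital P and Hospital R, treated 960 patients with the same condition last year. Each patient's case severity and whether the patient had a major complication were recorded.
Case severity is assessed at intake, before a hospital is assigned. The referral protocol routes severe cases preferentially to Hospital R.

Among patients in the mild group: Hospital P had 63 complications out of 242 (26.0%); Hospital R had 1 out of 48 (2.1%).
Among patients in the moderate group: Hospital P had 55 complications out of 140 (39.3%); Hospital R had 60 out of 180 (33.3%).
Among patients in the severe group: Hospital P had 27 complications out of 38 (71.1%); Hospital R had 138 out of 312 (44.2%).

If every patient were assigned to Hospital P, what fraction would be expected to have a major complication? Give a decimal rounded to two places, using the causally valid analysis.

0.47

The imbalance in case severity arose from how patients were allocated, not from anything the hospital did; and case severity independently affects the outcome. The pooled gap is confounded — condition on case severity.
Standardising Hospital P to the population case severity mix: 0.302·63/242 + 0.333·55/140 + 0.365·27/38 = 0.469.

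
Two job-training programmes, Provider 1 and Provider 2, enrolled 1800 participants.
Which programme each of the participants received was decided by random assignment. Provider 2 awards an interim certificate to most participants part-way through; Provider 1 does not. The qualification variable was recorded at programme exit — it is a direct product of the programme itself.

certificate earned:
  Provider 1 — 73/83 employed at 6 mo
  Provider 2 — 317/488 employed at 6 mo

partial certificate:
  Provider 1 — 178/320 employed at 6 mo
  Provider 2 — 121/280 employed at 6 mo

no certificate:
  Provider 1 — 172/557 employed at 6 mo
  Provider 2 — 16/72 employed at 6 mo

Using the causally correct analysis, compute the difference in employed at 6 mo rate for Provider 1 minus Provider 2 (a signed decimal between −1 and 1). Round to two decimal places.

-0.10

Provider 1 is higher inside every qualification attained during the programme stratum but Provider 2 is higher in aggregate. Whether to stratify depends on how qualification attained during the programme relates to the programme.
Qualification attained during the programme is downstream of the programme. One should not condition on a consequence of treatment, so the overall rates are the right comparison.
The causal difference is the pooled difference: 0.441 − 0.540 = -0.100.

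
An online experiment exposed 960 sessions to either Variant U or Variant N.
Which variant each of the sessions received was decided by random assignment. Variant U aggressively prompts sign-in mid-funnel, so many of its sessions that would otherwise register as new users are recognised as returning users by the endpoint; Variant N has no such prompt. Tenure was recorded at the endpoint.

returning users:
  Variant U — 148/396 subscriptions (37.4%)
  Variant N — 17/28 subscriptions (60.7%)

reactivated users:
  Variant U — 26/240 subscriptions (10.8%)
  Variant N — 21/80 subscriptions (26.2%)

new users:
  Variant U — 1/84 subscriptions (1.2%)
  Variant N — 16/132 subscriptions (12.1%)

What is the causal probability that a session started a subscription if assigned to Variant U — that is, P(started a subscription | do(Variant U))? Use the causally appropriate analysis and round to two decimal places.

0.24

The stratified and pooled comparisons disagree (Variant N wins within each user tenure; Variant U wins overall), so the answer turns on the causal role of user tenure.
User tenure is downstream of the variant. One should not condition on a consequence of treatment, so the overall rates are the right comparison.
So P(outcome | do(Variant U)) is just the pooled rate for Variant U: 175/720 = 0.243.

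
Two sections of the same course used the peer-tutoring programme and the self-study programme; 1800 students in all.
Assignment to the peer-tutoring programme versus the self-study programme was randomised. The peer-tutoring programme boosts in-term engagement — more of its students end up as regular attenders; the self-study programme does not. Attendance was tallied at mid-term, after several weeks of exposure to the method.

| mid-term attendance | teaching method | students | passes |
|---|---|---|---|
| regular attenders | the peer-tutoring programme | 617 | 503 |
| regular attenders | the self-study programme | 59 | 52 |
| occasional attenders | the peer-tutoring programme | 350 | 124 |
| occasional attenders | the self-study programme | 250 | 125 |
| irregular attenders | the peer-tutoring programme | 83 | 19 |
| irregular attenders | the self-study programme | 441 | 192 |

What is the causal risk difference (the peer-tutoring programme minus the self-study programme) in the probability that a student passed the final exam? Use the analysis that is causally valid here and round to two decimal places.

Because the teaching method influences mid-term attendance, mid-term attendance is a post-treatment mediator, not a confounder. Stratifying on it would bias the estimate; the causal effect is the crude pooled difference.
The causal difference is the pooled difference: 0.615 − 0.492 = +0.123.

+0.12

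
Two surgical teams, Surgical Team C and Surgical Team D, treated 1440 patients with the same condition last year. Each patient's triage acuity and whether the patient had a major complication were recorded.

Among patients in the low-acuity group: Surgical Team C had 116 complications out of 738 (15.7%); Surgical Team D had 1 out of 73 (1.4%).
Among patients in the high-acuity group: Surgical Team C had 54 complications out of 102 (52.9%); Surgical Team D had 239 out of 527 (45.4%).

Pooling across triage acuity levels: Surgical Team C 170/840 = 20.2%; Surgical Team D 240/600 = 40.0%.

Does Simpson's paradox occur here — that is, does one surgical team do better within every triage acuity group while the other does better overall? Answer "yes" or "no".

Within each triage acuity level (low-acuity 15.7% vs 1.4%; high-acuity 52.9% vs 45.4%), Surgical Team D has the lower rate every time. Pooled: 20.2% vs 40.0% — Surgical Team C has the lower rate overall. The two comparisons disagree.

yes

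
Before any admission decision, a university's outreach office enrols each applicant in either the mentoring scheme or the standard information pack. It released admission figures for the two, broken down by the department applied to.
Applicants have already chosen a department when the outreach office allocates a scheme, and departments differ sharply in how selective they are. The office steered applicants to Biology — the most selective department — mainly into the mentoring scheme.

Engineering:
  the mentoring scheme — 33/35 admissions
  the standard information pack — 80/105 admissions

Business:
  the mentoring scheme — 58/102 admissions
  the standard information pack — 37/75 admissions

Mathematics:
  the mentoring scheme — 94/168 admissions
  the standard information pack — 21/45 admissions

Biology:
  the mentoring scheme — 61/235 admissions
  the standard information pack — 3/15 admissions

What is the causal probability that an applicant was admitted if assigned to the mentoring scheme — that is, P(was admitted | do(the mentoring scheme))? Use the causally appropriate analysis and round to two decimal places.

0.53

The stratified and pooled comparisons disagree (the mentoring scheme wins within each department; the standard information pack wins overall), so the answer turns on the causal role of department.
Nothing the outreach scheme does changes department; the imbalance is an allocation artefact. With department also predicting the outcome, the pooled figure is confounded, and the within-stratum comparison is the causal one.
Standardising the mentoring scheme to the population department mix: 0.179·33/35 + 0.227·58/102 + 0.273·94/168 + 0.321·61/235 = 0.534.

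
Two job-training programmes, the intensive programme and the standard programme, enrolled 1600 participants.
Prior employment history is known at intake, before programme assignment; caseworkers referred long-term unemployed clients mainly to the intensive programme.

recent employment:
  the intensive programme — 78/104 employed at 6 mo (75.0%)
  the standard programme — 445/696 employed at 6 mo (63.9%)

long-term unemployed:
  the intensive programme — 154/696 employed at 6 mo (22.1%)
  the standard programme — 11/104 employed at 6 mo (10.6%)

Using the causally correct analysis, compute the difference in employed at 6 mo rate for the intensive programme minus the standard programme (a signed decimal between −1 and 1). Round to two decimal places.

Within every prior employment history level the intensive programme has the higher rate, yet pooled the standard programme does — Simpson's reversal.
The imbalance in prior employment history arose from how participants were allocated, not from anything the programme did; and prior employment history independently affects the outcome. The pooled gap is confounded — condition on prior employment history.
Adjusting over the population distribution of prior employment history: 0.500·(0.750−0.639) + 0.500·(0.221−0.106) = +0.113.

+0.11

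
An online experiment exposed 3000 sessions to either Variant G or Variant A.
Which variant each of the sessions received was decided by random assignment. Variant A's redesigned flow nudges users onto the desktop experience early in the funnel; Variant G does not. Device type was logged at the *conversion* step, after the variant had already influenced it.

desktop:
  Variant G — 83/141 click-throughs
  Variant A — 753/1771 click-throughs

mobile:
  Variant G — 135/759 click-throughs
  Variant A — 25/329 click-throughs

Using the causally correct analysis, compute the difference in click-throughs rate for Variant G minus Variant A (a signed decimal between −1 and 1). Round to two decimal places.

-0.13

The stratified and pooled comparisons disagree (Variant G wins within each device type; Variant A wins overall), so the answer turns on the causal role of device type.
Stratifying would compare variants among sessions the variants themselves sorted into device type groups — a form of selection on an intermediate. The unconditioned pooled rates give the total causal effect.
The causal difference is the pooled difference: 0.242 − 0.370 = -0.128.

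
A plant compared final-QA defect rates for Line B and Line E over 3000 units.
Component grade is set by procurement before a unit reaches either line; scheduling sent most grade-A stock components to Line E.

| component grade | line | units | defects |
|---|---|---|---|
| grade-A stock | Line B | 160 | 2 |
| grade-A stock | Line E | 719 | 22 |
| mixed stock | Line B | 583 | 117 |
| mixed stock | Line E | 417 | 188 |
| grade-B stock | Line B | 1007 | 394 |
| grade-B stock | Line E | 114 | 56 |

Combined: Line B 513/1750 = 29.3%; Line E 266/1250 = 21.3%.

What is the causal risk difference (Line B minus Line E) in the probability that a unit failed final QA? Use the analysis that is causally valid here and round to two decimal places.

-0.13

The component grade-specific comparison favours Line B throughout, but the pooled figures favour Line E. The question is whether to condition on component grade.
Nothing the line does changes component grade; the imbalance is an allocation artefact. With component grade also predicting the outcome, the pooled figure is confounded, and the within-stratum comparison is the causal one.
Adjusting over the population distribution of component grade: 0.293·(0.013−0.031) + 0.333·(0.201−0.451) + 0.374·(0.391−0.491) = -0.126.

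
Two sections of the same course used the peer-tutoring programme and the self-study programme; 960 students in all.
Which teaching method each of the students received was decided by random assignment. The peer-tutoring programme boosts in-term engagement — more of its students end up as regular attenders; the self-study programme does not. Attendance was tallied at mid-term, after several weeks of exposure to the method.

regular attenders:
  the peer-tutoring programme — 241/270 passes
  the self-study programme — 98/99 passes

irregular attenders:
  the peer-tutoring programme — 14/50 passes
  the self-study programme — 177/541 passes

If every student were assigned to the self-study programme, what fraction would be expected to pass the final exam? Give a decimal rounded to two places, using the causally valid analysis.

0.43

Mid-term attendance here is a post-treatment variable shaped by the teaching method; conditioning on it would introduce bias rather than remove it. The overall comparison is the causal one.
So P(outcome | do(the self-study programme)) is just the pooled rate for the self-study programme: 275/640 = 0.430.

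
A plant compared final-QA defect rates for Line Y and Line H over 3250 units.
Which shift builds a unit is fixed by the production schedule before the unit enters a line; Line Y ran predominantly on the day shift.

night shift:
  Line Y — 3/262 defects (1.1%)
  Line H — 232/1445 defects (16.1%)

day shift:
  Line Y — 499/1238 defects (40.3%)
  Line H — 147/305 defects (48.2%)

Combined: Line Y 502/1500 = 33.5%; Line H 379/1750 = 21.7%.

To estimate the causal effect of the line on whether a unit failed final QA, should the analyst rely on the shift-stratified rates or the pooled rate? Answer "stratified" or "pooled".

stratified

Shift satisfies the back-door criterion: it is not a descendant of the line, and it blocks the spurious path from line to outcome. Adjusting for it (i.e., using the within-shift rates) gives the causal effect.
Within each level — night shift: 1.1% vs 16.1%; day shift: 40.3% vs 48.2% — Line Y is lower every time.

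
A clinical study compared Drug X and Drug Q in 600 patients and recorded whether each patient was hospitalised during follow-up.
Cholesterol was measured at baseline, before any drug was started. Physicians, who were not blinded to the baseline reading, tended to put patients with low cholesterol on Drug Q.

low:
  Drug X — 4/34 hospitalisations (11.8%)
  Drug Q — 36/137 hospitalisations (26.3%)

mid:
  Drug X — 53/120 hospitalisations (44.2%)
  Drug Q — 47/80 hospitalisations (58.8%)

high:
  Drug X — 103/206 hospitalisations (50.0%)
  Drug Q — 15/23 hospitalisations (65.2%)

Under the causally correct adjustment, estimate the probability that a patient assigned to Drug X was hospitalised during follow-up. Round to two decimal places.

0.37

Within every cholesterol level Drug X has the lower rate, yet pooled Drug Q does — Simpson's reversal.
Here cholesterol is a common cause — it drives both which drug a case falls under and the outcome. The crude comparison mixes populations; the stratum-specific rates are the causally relevant ones.
Standardising Drug X to the population cholesterol mix: 0.285·4/34 + 0.333·53/120 + 0.382·103/206 = 0.372.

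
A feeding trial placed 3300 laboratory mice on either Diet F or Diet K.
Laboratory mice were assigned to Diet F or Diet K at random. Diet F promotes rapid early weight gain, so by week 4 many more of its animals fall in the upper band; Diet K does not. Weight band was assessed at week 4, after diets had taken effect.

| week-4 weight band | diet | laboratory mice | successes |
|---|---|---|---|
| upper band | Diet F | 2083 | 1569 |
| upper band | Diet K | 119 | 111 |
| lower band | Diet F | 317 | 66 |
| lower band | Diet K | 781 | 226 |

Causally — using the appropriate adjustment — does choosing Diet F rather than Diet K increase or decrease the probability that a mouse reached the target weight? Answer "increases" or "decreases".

Diet K is higher inside every week-4 weight band stratum but Diet F is higher in aggregate. Whether to stratify depends on how week-4 weight band relates to the diet.
Stratifying would compare diets among laboratory mice the diets themselves sorted into week-4 weight band groups — a form of selection on an intermediate. The unconditioned pooled rates give the total causal effect.
Pooled: Diet F 68.1% vs Diet K 37.4%; Diet F is higher overall.

increases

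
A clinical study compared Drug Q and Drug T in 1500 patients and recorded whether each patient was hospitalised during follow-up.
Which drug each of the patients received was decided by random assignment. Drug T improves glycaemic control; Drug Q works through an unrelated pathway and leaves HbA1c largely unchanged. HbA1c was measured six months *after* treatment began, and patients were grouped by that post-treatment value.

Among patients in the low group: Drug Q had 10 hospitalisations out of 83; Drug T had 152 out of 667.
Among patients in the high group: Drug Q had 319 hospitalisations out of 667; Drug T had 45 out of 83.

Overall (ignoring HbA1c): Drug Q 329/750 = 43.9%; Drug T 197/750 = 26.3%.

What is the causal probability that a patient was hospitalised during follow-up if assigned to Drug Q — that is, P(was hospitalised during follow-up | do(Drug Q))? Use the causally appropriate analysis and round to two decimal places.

0.44

HbA1c is recorded after the drug and is itself shifted by it — it sits on the causal path from drug to outcome. Conditioning on a mediator would strip out part of the effect we want; the pooled comparison gives the total causal effect.
So P(outcome | do(Drug Q)) is just the pooled rate for Drug Q: 329/750 = 0.439.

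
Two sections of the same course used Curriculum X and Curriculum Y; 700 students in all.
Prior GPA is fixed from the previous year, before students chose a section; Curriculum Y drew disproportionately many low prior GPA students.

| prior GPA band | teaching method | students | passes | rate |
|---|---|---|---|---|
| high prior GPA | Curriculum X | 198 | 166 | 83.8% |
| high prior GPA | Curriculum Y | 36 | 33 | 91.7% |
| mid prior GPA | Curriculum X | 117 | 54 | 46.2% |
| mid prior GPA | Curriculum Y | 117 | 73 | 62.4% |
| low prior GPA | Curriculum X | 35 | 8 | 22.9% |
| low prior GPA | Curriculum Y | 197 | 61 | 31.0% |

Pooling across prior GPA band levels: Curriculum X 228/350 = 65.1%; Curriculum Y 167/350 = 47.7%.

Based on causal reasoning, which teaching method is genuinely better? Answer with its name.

Curriculum Y

The prior GPA band-specific comparison favours Curriculum Y throughout, but the pooled figures favour Curriculum X. The question is whether to condition on prior GPA band.
Prior GPA band differs across teaching methods for reasons unrelated to any effect of the teaching method itself, and it separately predicts the outcome — a classic confounder. We must compare within prior GPA band levels.
Within each level — high prior GPA: 83.8% vs 91.7%; mid prior GPA: 46.2% vs 62.4%; low prior GPA: 22.9% vs 31.0% — Curriculum Y is higher every time.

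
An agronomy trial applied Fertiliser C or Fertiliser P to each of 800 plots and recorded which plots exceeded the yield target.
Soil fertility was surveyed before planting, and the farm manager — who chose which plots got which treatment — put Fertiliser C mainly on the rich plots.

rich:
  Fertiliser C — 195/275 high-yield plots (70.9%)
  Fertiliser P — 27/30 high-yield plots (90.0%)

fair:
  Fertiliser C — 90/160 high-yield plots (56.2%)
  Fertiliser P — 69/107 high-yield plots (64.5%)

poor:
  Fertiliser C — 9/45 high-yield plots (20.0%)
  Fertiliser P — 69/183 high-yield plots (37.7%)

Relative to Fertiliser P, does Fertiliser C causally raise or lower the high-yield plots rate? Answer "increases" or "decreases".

Nothing the fertiliser does changes soil fertility; the imbalance is an allocation artefact. With soil fertility also predicting the outcome, the pooled figure is confounded, and the within-stratum comparison is the causal one.
Within each level — rich: 70.9% vs 90.0%; fair: 56.2% vs 64.5%; poor: 20.0% vs 37.7% — Fertiliser P is higher every time.

decreases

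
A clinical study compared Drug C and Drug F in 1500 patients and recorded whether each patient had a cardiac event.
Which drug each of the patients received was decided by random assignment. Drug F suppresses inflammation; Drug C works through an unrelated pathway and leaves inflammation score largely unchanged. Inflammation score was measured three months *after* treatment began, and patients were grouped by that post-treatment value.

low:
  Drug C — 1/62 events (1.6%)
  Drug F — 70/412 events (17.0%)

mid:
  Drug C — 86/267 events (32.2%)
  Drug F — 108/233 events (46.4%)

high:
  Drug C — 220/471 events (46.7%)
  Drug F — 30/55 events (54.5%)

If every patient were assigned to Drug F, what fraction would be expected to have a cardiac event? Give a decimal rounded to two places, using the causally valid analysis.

The distribution of inflammation score is itself part of what the drug does — it is an intermediate outcome. Holding it fixed would remove that part of the effect; the total effect is the pooled difference.
So P(outcome | do(Drug F)) is just the pooled rate for Drug F: 208/700 = 0.297.

0.30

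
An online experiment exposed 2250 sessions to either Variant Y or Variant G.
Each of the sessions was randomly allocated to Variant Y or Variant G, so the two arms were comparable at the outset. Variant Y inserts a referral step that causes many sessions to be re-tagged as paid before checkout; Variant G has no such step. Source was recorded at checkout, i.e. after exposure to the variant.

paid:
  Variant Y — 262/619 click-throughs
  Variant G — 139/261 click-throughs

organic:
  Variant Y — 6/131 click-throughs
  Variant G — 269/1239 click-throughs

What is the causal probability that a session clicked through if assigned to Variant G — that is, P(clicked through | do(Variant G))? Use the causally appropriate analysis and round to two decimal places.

Variant G is higher inside every traffic source stratum but Variant Y is higher in aggregate. Whether to stratify depends on how traffic source relates to the variant.
Traffic source is downstream of the variant. One should not condition on a consequence of treatment, so the overall rates are the right comparison.
So P(outcome | do(Variant G)) is just the pooled rate for Variant G: 408/1500 = 0.272.

0.27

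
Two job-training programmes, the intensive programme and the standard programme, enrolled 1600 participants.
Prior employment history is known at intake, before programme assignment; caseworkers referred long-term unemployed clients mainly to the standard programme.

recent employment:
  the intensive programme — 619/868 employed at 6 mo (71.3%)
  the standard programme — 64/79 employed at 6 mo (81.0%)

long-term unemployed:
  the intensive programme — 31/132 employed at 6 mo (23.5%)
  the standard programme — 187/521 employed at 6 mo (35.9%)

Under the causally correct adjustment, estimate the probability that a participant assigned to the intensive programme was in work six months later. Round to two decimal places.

0.52

Prior employment history is set before the programme has any effect — it is not caused by the programme — and it independently drives the outcome. That makes it a confounder, so the causal comparison is within prior employment history levels.
Standardising the intensive programme to the population prior employment history mix: 0.592·619/868 + 0.408·31/132 = 0.518.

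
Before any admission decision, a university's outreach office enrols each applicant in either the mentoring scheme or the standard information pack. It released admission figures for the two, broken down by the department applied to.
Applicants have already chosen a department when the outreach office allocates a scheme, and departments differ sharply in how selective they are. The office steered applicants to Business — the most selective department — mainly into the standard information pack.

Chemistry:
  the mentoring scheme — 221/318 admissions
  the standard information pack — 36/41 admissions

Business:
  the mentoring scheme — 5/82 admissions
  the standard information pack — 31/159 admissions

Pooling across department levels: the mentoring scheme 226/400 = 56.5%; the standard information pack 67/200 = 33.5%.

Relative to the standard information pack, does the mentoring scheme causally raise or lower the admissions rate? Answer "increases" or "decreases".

Nothing the outreach scheme does changes department; the imbalance is an allocation artefact. With department also predicting the outcome, the pooled figure is confounded, and the within-stratum comparison is the causal one.
Within each level — Chemistry: 69.5% vs 87.8%; Business: 6.1% vs 19.5% — the standard information pack is higher every time.

decreases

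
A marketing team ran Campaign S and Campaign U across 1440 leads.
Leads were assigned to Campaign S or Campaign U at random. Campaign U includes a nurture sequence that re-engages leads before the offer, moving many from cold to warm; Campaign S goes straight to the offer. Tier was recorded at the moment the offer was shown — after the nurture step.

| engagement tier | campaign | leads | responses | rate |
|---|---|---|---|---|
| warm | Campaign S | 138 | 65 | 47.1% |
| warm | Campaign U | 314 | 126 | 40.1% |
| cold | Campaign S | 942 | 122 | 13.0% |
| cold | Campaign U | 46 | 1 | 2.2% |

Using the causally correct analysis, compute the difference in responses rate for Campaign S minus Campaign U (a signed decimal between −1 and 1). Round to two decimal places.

The engagement tier-specific comparison favours Campaign S throughout, but the pooled figures favour Campaign U. The question is whether to condition on engagement tier.
Engagement tier here is a post-treatment variable shaped by the campaign; conditioning on it would introduce bias rather than remove it. The overall comparison is the causal one.
The causal difference is the pooled difference: 0.173 − 0.353 = -0.180.

-0.18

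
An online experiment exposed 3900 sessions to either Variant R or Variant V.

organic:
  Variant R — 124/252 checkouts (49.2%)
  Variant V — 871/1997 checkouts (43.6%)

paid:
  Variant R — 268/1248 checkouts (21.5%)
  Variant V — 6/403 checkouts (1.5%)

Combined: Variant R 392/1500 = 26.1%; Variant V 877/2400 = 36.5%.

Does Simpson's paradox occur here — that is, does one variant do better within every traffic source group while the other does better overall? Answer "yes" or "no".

Within each traffic source level (organic 49.2% vs 43.6%; paid 21.5% vs 1.5%), Variant R has the higher rate every time. Pooled: 26.1% vs 36.5% — Variant V has the higher rate overall. The two comparisons disagree.

yes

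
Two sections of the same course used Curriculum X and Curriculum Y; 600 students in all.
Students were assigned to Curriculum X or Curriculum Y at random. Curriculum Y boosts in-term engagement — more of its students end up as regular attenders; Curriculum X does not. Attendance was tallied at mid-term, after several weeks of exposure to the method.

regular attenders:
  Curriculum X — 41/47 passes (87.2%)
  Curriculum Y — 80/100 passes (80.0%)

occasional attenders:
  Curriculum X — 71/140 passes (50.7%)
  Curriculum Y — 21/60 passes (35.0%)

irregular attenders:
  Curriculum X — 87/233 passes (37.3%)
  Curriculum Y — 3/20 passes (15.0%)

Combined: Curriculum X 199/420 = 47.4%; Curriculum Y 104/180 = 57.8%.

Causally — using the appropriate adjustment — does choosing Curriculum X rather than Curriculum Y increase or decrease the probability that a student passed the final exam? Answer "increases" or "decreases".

decreases

Within every mid-term attendance level Curriculum X has the higher rate, yet pooled Curriculum Y does — Simpson's reversal.
Mid-term attendance is recorded after the teaching method and is itself shifted by it — it sits on the causal path from teaching method to outcome. Conditioning on a mediator would strip out part of the effect we want; the pooled comparison gives the total causal effect.
Pooled: Curriculum X 47.4% vs Curriculum Y 57.8%; Curriculum Y is higher overall.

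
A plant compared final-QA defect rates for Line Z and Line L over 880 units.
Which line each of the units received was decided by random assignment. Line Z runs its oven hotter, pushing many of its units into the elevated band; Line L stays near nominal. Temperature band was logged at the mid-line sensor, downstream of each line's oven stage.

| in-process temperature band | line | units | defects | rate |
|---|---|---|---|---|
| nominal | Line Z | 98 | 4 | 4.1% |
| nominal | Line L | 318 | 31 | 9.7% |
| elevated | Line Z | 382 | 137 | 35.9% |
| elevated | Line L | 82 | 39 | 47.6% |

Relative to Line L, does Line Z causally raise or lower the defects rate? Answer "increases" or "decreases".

Within every in-process temperature band level Line Z has the lower rate, yet pooled Line L does — Simpson's reversal.
Because the line influences in-process temperature band, in-process temperature band is a post-treatment mediator, not a confounder. Stratifying on it would bias the estimate; the causal effect is the crude pooled difference.
Pooled: Line Z 29.4% vs Line L 17.5%; Line L is lower overall.

increases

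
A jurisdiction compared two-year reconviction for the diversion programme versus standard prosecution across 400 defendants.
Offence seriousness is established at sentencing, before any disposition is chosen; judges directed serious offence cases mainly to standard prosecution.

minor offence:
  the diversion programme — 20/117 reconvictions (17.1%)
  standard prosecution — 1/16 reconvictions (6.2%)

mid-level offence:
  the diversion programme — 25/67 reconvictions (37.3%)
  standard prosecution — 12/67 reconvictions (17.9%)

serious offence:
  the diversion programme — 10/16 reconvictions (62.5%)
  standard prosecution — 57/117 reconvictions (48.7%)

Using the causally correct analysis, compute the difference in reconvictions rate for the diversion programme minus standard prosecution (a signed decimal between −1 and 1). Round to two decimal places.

Offence seriousness is set before the disposition has any effect — it is not caused by the disposition — and it independently drives the outcome. That makes it a confounder, so the causal comparison is within offence seriousness levels.
Adjusting over the population distribution of offence seriousness: 0.333·(0.171−0.062) + 0.335·(0.373−0.179) + 0.333·(0.625−0.487) = +0.147.

+0.15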